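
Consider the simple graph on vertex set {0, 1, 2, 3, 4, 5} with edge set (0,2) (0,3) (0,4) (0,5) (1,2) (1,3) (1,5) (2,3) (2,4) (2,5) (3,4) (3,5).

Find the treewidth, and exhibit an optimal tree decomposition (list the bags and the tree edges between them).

Treewidth 3.
One such decomposition:
Bags: B1 = {0, 2, 3, 4}  B2 = {0, 2, 3, 5}  B3 = {1, 2, 3, 5}
Tree: B1–B2, B2–B3

The largest bag has 4 vertices, giving width 3; this decomposition certifies tw(G) ≤ 3. For the lower bound, the 4 vertices {0, 2, 3, 4} are pairwise adjacent, and any tree decomposition puts a clique entirely inside one bag — forcing width ≥ 3. The upper and lower bounds meet at 3, so that is the treewidth.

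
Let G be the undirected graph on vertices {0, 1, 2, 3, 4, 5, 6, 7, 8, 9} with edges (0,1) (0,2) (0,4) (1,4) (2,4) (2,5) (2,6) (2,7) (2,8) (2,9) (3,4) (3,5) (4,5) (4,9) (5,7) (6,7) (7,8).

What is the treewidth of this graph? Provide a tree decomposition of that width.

Treewidth 2.
Bags: B1 = {0, 2, 4}  B2 = {2, 4, 9}  B3 = {2, 4, 5}  B4 = {2, 5, 7}  B5 = {3, 4, 5}  B6 = {0, 1, 4}  B7 = {2, 6, 7}  B8 = {2, 7, 8}
Tree: B1–B2, B1–B3, B3–B4, B3–B5, B1–B6, B4–B7, B4–B8

The largest bag has 3 vertices, giving width 2; this decomposition certifies tw(G) ≤ 2. On the other hand G contains the 3-clique {0, 1, 4}. A clique must lie in a single bag of any decomposition, so no decomposition can have width below 2. Hence tw(G) = 2 exactly.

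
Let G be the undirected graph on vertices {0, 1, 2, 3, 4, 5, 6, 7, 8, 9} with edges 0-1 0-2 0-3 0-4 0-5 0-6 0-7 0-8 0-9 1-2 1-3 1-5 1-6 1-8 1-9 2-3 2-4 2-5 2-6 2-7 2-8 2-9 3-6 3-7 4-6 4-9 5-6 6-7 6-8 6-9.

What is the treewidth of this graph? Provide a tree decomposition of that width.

Every bag has size at most 5, so the width is 5 − 1 = 4 and tw(G) ≤ 4. On the other hand G contains the 5-clique {0, 1, 2, 6, 8}. A clique must lie in a single bag of any decomposition, so no decomposition can have width below 4. Combining the bounds, tw(G) = 4.

Treewidth 4.
One optimal decomposition is:
Bags: B1 = {0, 2, 4, 6, 9}  B2 = {0, 1, 2, 6, 9}  B3 = {0, 1, 2, 3, 6}  B4 = {0, 2, 3, 6, 7}  B5 = {0, 1, 2, 5, 6}  B6 = {0, 1, 2, 6, 8}
Tree: B1–B2, B2–B3, B3–B4, B2–B5, B5–B6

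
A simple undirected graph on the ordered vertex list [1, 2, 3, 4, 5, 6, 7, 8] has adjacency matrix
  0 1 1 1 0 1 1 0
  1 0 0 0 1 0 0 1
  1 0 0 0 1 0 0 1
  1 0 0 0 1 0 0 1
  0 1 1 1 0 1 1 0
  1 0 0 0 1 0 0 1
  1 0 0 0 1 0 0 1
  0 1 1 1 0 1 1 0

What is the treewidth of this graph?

3

A width-3 tree decomposition is:
Bags: B1 = {1, 4, 5, 8}  B2 = {1, 2, 5, 8}  B3 = {1, 5, 6, 8}  B4 = {1, 3, 5, 8}  B5 = {1, 5, 7, 8}
Tree: B1–B2, B2–B3, B3–B4, B4–B5
The largest bag has 4 vertices, giving width 3; this decomposition certifies tw(G) ≤ 3. For the lower bound: the 4 vertex sets {4,5}, {2,8}, {1}, {6} are disjoint, each induces a connected subgraph, and every pair is joined by at least one edge of G. Contracting each set to a single vertex therefore yields K_{4} as a minor, and since treewidth is minor-monotone, tw(G) ≥ tw(K_{4}) = 3. Hence tw(G) = 3 exactly.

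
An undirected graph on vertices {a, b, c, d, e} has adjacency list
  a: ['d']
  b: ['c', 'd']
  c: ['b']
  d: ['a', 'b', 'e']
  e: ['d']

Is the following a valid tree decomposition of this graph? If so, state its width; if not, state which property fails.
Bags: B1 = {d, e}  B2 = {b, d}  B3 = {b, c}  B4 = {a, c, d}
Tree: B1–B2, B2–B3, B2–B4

A tree decomposition must satisfy three properties: every vertex lies in some bag; for every edge, both endpoints lie together in some bag; and for every vertex, the bags containing it form a connected subtree. Here bags containing vertex c are not connected in the tree, so the decomposition is invalid.

No — bags containing vertex c are not connected in the tree.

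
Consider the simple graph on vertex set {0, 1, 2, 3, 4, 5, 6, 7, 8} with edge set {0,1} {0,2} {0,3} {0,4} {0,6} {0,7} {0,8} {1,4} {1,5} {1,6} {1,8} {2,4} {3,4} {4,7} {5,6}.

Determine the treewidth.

A width-2 tree decomposition is:
Bags: B1 = {0, 1, 6}  B2 = {0, 1, 4}  B3 = {0, 2, 4}  B4 = {1, 5, 6}  B5 = {0, 3, 4}  B6 = {0, 4, 7}  B7 = {0, 1, 8}
Tree: B1–B2, B2–B3, B1–B4, B2–B5, B2–B6, B2–B7
Every bag has size at most 3, so the width is 3 − 1 = 2 and tw(G) ≤ 2. Conversely, {0, 1, 8} is a clique of size 3, and the vertices of any clique must share a bag in every tree decomposition; so some bag has ≥ 3 vertices and tw(G) ≥ 2. The upper and lower bounds meet at 2, so that is the treewidth.

2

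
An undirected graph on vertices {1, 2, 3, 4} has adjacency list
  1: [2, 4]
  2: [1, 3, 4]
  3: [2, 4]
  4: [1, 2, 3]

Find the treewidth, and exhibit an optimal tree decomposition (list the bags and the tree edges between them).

The largest bag has 3 vertices, giving width 2; this decomposition certifies tw(G) ≤ 2. For the lower bound, the 3 vertices {1, 2, 4} are pairwise adjacent, and any tree decomposition puts a clique entirely inside one bag — forcing width ≥ 2. The upper and lower bounds meet at 2, so that is the treewidth.

Treewidth 2.
Bags: B1 = {1, 2, 4}  B2 = {2, 3, 4}
Tree: B1–B2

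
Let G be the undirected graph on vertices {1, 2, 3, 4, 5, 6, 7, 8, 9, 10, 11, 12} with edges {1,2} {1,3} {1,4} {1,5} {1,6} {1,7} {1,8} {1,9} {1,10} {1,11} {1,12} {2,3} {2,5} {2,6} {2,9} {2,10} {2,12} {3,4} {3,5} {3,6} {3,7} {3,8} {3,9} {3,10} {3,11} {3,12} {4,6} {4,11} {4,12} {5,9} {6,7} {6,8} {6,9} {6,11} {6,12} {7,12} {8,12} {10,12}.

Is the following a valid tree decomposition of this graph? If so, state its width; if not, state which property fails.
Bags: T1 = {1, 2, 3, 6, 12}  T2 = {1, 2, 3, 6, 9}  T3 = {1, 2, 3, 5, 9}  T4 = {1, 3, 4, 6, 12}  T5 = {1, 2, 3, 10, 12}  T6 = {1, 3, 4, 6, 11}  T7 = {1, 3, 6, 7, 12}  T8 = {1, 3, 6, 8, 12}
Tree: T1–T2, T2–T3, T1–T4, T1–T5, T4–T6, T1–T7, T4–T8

Checking the three conditions: (i) the bags cover all of {1, 2, 3, 4, 5, 6, 7, 8, 9, 10, 11, 12}; (ii) for each edge, some bag contains both endpoints; (iii) the bags containing any fixed vertex form a subtree. All hold, so the decomposition is valid with width 5 − 1 = 4.

Yes; width 4.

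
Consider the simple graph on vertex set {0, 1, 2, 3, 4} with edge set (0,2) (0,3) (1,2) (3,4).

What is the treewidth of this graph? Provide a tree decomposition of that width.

Treewidth 1.
One optimal decomposition is:
Bags: B1 = {3, 4}  B2 = {0, 3}  B3 = {0, 2}  B4 = {1, 2}
Tree: B1–B2, B2–B3, B3–B4

Every bag has size at most 2, so the width is 2 − 1 = 1 and tw(G) ≤ 1. Any graph with an edge has treewidth ≥ 1, and G has the edge 4–3. The upper and lower bounds meet at 1, so that is the treewidth.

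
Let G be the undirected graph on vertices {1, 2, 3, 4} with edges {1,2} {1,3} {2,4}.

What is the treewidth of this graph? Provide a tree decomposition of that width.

The largest bag has 2 vertices, giving width 1; this decomposition certifies tw(G) ≤ 1. Any graph with an edge has treewidth ≥ 1, and G has the edge 1–2. Hence tw(G) = 1 exactly.

Treewidth 1.
Bags: B1 = {1, 2}  B2 = {1, 3}  B3 = {2, 4}
Tree: B1–B2, B1–B3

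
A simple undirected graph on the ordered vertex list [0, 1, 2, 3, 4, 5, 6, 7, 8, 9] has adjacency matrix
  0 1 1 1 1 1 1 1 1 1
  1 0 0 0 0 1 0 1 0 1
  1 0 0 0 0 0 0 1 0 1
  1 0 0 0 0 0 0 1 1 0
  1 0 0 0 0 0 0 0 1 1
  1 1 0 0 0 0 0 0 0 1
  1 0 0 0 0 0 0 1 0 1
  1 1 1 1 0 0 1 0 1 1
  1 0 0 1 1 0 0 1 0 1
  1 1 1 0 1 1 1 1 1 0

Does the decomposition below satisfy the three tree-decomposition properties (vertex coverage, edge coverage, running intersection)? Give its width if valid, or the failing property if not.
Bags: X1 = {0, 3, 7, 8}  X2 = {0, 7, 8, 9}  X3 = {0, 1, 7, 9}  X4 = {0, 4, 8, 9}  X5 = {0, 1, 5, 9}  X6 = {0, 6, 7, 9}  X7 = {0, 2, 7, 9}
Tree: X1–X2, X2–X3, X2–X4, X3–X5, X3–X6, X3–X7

Checking the three conditions: (i) the bags cover all of {0, 1, 2, 3, 4, 5, 6, 7, 8, 9}; (ii) for each edge, some bag contains both endpoints; (iii) the bags containing any fixed vertex form a subtree. All hold, so the decomposition is valid with width 4 − 1 = 3.

Yes; width 3.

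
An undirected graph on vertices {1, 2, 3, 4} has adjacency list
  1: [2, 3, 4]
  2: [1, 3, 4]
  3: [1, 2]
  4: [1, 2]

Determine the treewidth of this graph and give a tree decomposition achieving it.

Every bag has size at most 3, so the width is 3 − 1 = 2 and tw(G) ≤ 2. For the lower bound, the 3 vertices {1, 2, 3} are pairwise adjacent, and any tree decomposition puts a clique entirely inside one bag — forcing width ≥ 2. Combining the bounds, tw(G) = 2.

Treewidth 2.
Bags: B1 = {1, 2, 3}  B2 = {1, 2, 4}
Tree: B1–B2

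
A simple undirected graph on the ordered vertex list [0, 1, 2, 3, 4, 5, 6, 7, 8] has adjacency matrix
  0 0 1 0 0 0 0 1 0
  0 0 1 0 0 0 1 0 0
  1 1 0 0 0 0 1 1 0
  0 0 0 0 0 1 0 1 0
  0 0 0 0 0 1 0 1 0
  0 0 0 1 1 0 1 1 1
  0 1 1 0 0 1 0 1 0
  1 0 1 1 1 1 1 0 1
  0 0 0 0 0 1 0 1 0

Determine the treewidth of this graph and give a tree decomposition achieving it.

Every bag has size at most 3, so the width is 3 − 1 = 2 and tw(G) ≤ 2. For the lower bound, the 3 vertices {1, 2, 6} are pairwise adjacent, and any tree decomposition puts a clique entirely inside one bag — forcing width ≥ 2. The upper and lower bounds meet at 2, so that is the treewidth.

Treewidth 2.
One such decomposition:
Bags: B1 = {1, 2, 6}  B2 = {2, 6, 7}  B3 = {5, 6, 7}  B4 = {0, 2, 7}  B5 = {3, 5, 7}  B6 = {4, 5, 7}  B7 = {5, 7, 8}
Tree: B1–B2, B2–B3, B2–B4, B3–B5, B5–B6, B3–B7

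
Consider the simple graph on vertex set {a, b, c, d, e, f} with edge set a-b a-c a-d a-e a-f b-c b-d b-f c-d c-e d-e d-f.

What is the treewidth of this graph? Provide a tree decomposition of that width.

Treewidth 3.
One optimal decomposition is:
Bags: B1 = {a, b, d, f}  B2 = {a, b, c, d}  B3 = {a, c, d, e}
Tree: B1–B2, B2–B3

The largest bag has 4 vertices, giving width 3; this decomposition certifies tw(G) ≤ 3. For the lower bound, the 4 vertices {a, c, d, e} are pairwise adjacent, and any tree decomposition puts a clique entirely inside one bag — forcing width ≥ 3. Hence tw(G) = 3 exactly.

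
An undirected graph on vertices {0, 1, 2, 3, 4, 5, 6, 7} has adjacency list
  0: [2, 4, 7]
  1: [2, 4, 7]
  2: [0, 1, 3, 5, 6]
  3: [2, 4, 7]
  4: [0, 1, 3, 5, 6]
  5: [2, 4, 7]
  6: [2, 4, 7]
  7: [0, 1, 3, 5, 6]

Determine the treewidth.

A width-3 tree decomposition is:
Bags: B1 = {2, 3, 4, 7}  B2 = {2, 4, 6, 7}  B3 = {1, 2, 4, 7}  B4 = {2, 4, 5, 7}  B5 = {0, 2, 4, 7}
Tree: B1–B2, B2–B3, B3–B4, B4–B5
The largest bag has 4 vertices, giving width 3; this decomposition certifies tw(G) ≤ 3. For the lower bound: the 4 vertex sets {3,4}, {2,6}, {7}, {1} are disjoint, each induces a connected subgraph, and every pair is joined by at least one edge of G. Contracting each set to a single vertex therefore yields K_{4} as a minor, and since treewidth is minor-monotone, tw(G) ≥ tw(K_{4}) = 3. The upper and lower bounds meet at 3, so that is the treewidth.

3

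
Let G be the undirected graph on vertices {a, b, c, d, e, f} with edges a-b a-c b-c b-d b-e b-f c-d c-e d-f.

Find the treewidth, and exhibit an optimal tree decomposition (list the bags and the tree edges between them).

The largest bag has 3 vertices, giving width 2; this decomposition certifies tw(G) ≤ 2. Conversely, {b, c, d} is a clique of size 3, and the vertices of any clique must share a bag in every tree decomposition; so some bag has ≥ 3 vertices and tw(G) ≥ 2. The upper and lower bounds meet at 2, so that is the treewidth.

Treewidth 2.
One such decomposition:
Bags: B1 = {b, d, f}  B2 = {b, c, d}  B3 = {a, b, c}  B4 = {b, c, e}
Tree: B1–B2, B2–B3, B2–B4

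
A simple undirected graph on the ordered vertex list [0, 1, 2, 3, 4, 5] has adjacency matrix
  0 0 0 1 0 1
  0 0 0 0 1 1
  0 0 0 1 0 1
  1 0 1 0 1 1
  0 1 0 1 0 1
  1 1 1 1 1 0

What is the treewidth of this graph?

2

A width-2 tree decomposition is:
Bags: B1 = {2, 3, 5}  B2 = {3, 4, 5}  B3 = {0, 3, 5}  B4 = {1, 4, 5}
Tree: B1–B2, B2–B3, B2–B4
The largest bag has 3 vertices, giving width 2; this decomposition certifies tw(G) ≤ 2. For the lower bound, the 3 vertices {1, 4, 5} are pairwise adjacent, and any tree decomposition puts a clique entirely inside one bag — forcing width ≥ 2. Combining the bounds, tw(G) = 2.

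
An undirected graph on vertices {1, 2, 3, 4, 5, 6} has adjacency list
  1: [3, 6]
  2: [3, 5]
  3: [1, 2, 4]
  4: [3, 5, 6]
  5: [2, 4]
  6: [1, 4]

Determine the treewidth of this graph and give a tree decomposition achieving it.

Treewidth 2.
One such decomposition:
Bags: B1 = {1, 3, 6}  B2 = {3, 4, 6}  B3 = {2, 3, 4}  B4 = {2, 4, 5}
Tree: B1–B2, B2–B3, B3–B4

The largest bag has 3 vertices, giving width 2; this decomposition certifies tw(G) ≤ 2. The edges 1–6–4–3–1 form a cycle, so G is not a tree and its treewidth is at least 2. Therefore the treewidth is 2.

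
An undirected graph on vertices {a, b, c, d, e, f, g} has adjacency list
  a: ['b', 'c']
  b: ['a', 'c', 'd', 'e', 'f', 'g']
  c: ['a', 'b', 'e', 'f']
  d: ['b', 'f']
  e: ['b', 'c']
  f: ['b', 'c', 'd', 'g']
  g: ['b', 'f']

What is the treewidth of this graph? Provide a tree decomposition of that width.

Every bag has size at most 3, so the width is 3 − 1 = 2 and tw(G) ≤ 2. Conversely, {a, b, c} is a clique of size 3, and the vertices of any clique must share a bag in every tree decomposition; so some bag has ≥ 3 vertices and tw(G) ≥ 2. Hence tw(G) = 2 exactly.

Treewidth 2.
Bags: B1 = {b, d, f}  B2 = {b, f, g}  B3 = {b, c, f}  B4 = {a, b, c}  B5 = {b, c, e}
Tree: B1–B2, B1–B3, B3–B4, B4–B5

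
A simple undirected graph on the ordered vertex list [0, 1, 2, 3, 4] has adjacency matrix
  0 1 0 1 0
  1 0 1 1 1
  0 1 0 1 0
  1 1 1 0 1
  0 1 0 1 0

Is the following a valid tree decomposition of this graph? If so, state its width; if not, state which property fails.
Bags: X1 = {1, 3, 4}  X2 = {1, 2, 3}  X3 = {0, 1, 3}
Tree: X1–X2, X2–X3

Yes; width 2.

Checking the three conditions: (i) the bags cover all of {0, 1, 2, 3, 4}; (ii) for each edge, some bag contains both endpoints; (iii) the bags containing any fixed vertex form a subtree. All hold, so the decomposition is valid with width 3 − 1 = 2.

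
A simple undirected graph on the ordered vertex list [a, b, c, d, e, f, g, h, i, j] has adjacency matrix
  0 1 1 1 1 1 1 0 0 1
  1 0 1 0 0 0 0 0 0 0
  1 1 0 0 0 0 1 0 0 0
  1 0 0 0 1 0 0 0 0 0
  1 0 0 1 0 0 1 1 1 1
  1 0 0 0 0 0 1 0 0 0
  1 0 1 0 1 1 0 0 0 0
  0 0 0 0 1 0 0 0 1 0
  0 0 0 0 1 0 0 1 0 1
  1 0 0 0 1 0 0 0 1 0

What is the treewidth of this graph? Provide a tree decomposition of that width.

Treewidth 2.
One optimal decomposition is:
Bags: B1 = {a, e, j}  B2 = {e, i, j}  B3 = {e, h, i}  B4 = {a, e, g}  B5 = {a, c, g}  B6 = {a, d, e}  B7 = {a, b, c}  B8 = {a, f, g}
Tree: B1–B2, B2–B3, B1–B4, B4–B5, B4–B6, B5–B7, B4–B8

The largest bag has 3 vertices, giving width 2; this decomposition certifies tw(G) ≤ 2. For the lower bound, the 3 vertices {e, h, i} are pairwise adjacent, and any tree decomposition puts a clique entirely inside one bag — forcing width ≥ 2. Therefore the treewidth is 2.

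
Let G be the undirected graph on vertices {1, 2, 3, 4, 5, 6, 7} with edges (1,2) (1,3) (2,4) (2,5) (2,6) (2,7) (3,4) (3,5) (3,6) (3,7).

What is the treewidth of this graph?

A width-2 tree decomposition is:
Bags: B1 = {2, 3, 6}  B2 = {2, 3, 7}  B3 = {2, 3, 4}  B4 = {2, 3, 5}  B5 = {1, 2, 3}
Tree: B1–B2, B2–B3, B3–B4, B4–B5
The largest bag has 3 vertices, giving width 2; this decomposition certifies tw(G) ≤ 2. For the lower bound, G contains the cycle 3–6–2–7–3, so G is not a forest; only forests have treewidth ≤ 1, hence tw(G) ≥ 2. The upper and lower bounds meet at 2, so that is the treewidth.

2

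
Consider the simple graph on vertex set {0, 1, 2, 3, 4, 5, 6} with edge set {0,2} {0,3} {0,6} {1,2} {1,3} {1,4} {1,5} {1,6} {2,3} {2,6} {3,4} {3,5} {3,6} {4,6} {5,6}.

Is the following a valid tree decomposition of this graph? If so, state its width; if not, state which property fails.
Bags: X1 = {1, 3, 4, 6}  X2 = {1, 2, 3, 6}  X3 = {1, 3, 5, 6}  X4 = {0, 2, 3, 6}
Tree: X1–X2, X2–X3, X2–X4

Every vertex of G appears in some bag (union = {0, 1, 2, 3, 4, 5, 6}); every edge is covered by a bag; and for each vertex v the set of bags containing v is connected in the bag tree. The decomposition is therefore valid. The largest bag has 4 vertices, so the width is 3.

Yes; width 3.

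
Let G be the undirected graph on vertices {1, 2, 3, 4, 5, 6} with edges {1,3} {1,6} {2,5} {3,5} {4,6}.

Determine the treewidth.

A width-1 tree decomposition is:
Bags: B1 = {4, 6}  B2 = {1, 6}  B3 = {1, 3}  B4 = {3, 5}  B5 = {2, 5}
Tree: B1–B2, B2–B3, B3–B4, B4–B5
Every bag has size at most 2, so the width is 2 − 1 = 1 and tw(G) ≤ 1. Since G has at least one edge (e.g. 4–6), it is not an edgeless graph, so tw(G) ≥ 1. Combining the bounds, tw(G) = 1.

1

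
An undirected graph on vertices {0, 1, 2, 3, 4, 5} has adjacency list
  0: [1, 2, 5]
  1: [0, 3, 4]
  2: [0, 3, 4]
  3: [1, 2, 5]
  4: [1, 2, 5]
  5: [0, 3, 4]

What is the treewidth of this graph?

3

A width-3 tree decomposition is:
Bags: B1 = {0, 2, 3, 4}  B2 = {0, 1, 3, 4}  B3 = {0, 3, 4, 5}
Tree: B1–B2, B2–B3
Every bag has size at most 4, so the width is 4 − 1 = 3 and tw(G) ≤ 3. For the lower bound: the 4 vertex sets {0,2}, {1,4}, {3}, {5} are disjoint, each induces a connected subgraph, and every pair is joined by at least one edge of G. Contracting each set to a single vertex therefore yields K_{4} as a minor, and since treewidth is minor-monotone, tw(G) ≥ tw(K_{4}) = 3. Hence tw(G) = 3 exactly.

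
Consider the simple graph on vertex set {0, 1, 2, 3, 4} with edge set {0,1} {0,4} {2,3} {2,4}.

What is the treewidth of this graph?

1

A width-1 tree decomposition is:
Bags: B1 = {0, 1}  B2 = {0, 4}  B3 = {2, 4}  B4 = {2, 3}
Tree: B1–B2, B2–B3, B3–B4
Every bag has size at most 2, so the width is 2 − 1 = 1 and tw(G) ≤ 1. Since G has at least one edge (e.g. 1–0), it is not an edgeless graph, so tw(G) ≥ 1. Combining the bounds, tw(G) = 1.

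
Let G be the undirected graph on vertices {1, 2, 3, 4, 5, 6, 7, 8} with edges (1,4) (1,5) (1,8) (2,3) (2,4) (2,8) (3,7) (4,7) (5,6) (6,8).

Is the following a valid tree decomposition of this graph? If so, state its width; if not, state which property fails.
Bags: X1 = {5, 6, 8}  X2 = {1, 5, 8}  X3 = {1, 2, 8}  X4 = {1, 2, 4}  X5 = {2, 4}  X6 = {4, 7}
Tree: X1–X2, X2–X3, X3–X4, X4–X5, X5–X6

A tree decomposition must satisfy three properties: every vertex lies in some bag; for every edge, both endpoints lie together in some bag; and for every vertex, the bags containing it form a connected subtree. Here vertex 3 appears in no bag, so the decomposition is invalid.

No — vertex 3 appears in no bag.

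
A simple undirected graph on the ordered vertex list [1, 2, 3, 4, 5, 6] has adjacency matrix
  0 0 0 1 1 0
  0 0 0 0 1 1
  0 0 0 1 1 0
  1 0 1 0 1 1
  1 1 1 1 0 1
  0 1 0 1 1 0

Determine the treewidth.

2

A width-2 tree decomposition is:
Bags: B1 = {1, 4, 5}  B2 = {4, 5, 6}  B3 = {2, 5, 6}  B4 = {3, 4, 5}
Tree: B1–B2, B2–B3, B1–B4
Every bag has size at most 3, so the width is 3 − 1 = 2 and tw(G) ≤ 2. Conversely, {2, 5, 6} is a clique of size 3, and the vertices of any clique must share a bag in every tree decomposition; so some bag has ≥ 3 vertices and tw(G) ≥ 2. Hence tw(G) = 2 exactly.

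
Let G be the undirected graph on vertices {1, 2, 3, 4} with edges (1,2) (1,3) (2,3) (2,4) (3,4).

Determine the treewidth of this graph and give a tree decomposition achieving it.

Treewidth 2.
Bags: B1 = {1, 2, 3}  B2 = {2, 3, 4}
Tree: B1–B2

Each bag holds 3 vertices, so the decomposition has width 2, which upper-bounds the treewidth. Conversely, {1, 2, 3} is a clique of size 3, and the vertices of any clique must share a bag in every tree decomposition; so some bag has ≥ 3 vertices and tw(G) ≥ 2. Combining the bounds, tw(G) = 2.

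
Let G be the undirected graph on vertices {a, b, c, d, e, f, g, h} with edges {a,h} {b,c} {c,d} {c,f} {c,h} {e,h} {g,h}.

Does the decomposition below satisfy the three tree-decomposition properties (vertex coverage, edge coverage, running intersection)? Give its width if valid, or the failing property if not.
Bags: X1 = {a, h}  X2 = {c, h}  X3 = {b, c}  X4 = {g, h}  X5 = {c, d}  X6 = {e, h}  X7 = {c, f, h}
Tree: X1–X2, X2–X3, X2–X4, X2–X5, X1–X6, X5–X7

No — bags containing vertex h are not connected in the tree.

A tree decomposition must satisfy three properties: every vertex lies in some bag; for every edge, both endpoints lie together in some bag; and for every vertex, the bags containing it form a connected subtree. Here bags containing vertex h are not connected in the tree, so the decomposition is invalid.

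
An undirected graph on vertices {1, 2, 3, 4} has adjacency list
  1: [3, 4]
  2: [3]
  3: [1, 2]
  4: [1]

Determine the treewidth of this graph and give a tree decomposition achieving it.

Treewidth 1.
One such decomposition:
Bags: B1 = {2, 3}  B2 = {1, 3}  B3 = {1, 4}
Tree: B1–B2, B2–B3

Each bag holds 2 vertices, so the decomposition has width 1, which upper-bounds the treewidth. G has an edge, so its treewidth is at least 1. Therefore the treewidth is 1.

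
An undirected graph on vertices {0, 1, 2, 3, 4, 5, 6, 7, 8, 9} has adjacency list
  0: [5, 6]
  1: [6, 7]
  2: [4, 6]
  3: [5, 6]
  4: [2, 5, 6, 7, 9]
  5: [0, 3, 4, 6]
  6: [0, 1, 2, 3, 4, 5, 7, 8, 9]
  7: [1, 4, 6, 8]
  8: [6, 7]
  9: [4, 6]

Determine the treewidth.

2

A width-2 tree decomposition is:
Bags: B1 = {4, 5, 6}  B2 = {3, 5, 6}  B3 = {4, 6, 7}  B4 = {4, 6, 9}  B5 = {1, 6, 7}  B6 = {6, 7, 8}  B7 = {0, 5, 6}  B8 = {2, 4, 6}
Tree: B1–B2, B1–B3, B3–B4, B3–B5, B3–B6, B2–B7, B3–B8
Each bag holds 3 vertices, so the decomposition has width 2, which upper-bounds the treewidth. Conversely, {0, 5, 6} is a clique of size 3, and the vertices of any clique must share a bag in every tree decomposition; so some bag has ≥ 3 vertices and tw(G) ≥ 2. Therefore the treewidth is 2.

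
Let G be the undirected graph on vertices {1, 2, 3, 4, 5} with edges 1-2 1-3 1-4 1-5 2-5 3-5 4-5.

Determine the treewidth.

A width-2 tree decomposition is:
Bags: B1 = {1, 3, 5}  B2 = {1, 4, 5}  B3 = {1, 2, 5}
Tree: B1–B2, B2–B3
Every bag has size at most 3, so the width is 3 − 1 = 2 and tw(G) ≤ 2. For the lower bound, the 3 vertices {1, 2, 5} are pairwise adjacent, and any tree decomposition puts a clique entirely inside one bag — forcing width ≥ 2. Therefore the treewidth is 2.

2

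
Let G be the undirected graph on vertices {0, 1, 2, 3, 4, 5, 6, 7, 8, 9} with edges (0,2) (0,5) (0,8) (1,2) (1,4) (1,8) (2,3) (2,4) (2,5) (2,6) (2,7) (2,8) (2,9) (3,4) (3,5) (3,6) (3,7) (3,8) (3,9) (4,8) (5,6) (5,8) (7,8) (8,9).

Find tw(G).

A width-3 tree decomposition is:
Bags: B1 = {2, 3, 4, 8}  B2 = {2, 3, 5, 8}  B3 = {2, 3, 8, 9}  B4 = {2, 3, 5, 6}  B5 = {0, 2, 5, 8}  B6 = {1, 2, 4, 8}  B7 = {2, 3, 7, 8}
Tree: B1–B2, B2–B3, B2–B4, B2–B5, B1–B6, B1–B7
The largest bag has 4 vertices, giving width 3; this decomposition certifies tw(G) ≤ 3. For the lower bound, the 4 vertices {0, 2, 5, 8} are pairwise adjacent, and any tree decomposition puts a clique entirely inside one bag — forcing width ≥ 3. Therefore the treewidth is 3.

3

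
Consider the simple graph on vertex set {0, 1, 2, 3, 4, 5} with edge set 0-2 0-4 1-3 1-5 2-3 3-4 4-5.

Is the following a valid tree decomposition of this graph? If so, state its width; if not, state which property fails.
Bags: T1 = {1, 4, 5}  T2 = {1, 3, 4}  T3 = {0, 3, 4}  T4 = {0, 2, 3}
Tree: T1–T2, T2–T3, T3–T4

Every vertex of G appears in some bag (union = {0, 1, 2, 3, 4, 5}); every edge is covered by a bag; and for each vertex v the set of bags containing v is connected in the bag tree. The decomposition is therefore valid. The largest bag has 3 vertices, so the width is 2.

Yes; width 2.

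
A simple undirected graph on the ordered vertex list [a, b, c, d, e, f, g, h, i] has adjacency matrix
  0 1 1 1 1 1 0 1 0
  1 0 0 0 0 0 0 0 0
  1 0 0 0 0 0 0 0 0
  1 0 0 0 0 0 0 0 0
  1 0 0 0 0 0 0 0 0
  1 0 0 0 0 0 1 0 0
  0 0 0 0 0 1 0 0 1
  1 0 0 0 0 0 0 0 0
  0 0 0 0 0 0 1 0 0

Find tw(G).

A width-1 tree decomposition is:
Bags: B1 = {a, c}  B2 = {a, f}  B3 = {f, g}  B4 = {a, b}  B5 = {a, h}  B6 = {a, e}  B7 = {g, i}  B8 = {a, d}
Tree: B1–B2, B2–B3, B2–B4, B1–B5, B5–B6, B3–B7, B5–B8
Every bag has size at most 2, so the width is 2 − 1 = 1 and tw(G) ≤ 1. Any graph with an edge has treewidth ≥ 1, and G has the edge a–c. Hence tw(G) = 1 exactly.

1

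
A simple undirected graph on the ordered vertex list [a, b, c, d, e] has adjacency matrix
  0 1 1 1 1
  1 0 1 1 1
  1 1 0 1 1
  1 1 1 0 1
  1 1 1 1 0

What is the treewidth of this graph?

4

A width-4 tree decomposition is:
Bags: B1 = {a, b, c, d, e}
Tree: (single bag)
With just one bag of size 5, the width is 5 − 1 = 4, so tw(G) ≤ 4. For the lower bound, the 5 vertices {a, b, c, d, e} are pairwise adjacent, and any tree decomposition puts a clique entirely inside one bag — forcing width ≥ 4. Therefore the treewidth is 4.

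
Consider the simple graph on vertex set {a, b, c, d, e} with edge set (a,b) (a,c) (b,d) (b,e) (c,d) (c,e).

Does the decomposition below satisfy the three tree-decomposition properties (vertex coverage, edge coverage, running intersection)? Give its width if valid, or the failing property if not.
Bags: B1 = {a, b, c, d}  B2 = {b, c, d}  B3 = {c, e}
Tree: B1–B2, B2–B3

A tree decomposition must satisfy three properties: every vertex lies in some bag; for every edge, both endpoints lie together in some bag; and for every vertex, the bags containing it form a connected subtree. Here edge (b,e) lies in no bag, so the decomposition is invalid.

No — edge (b,e) lies in no bag.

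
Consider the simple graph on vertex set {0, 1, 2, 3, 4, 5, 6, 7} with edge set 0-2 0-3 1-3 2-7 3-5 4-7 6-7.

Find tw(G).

A width-1 tree decomposition is:
Bags: B1 = {2, 7}  B2 = {0, 2}  B3 = {0, 3}  B4 = {6, 7}  B5 = {3, 5}  B6 = {4, 7}  B7 = {1, 3}
Tree: B1–B2, B2–B3, B1–B4, B3–B5, B1–B6, B5–B7
Every bag has size at most 2, so the width is 2 − 1 = 1 and tw(G) ≤ 1. Any graph with an edge has treewidth ≥ 1, and G has the edge 7–2. The upper and lower bounds meet at 1, so that is the treewidth.

1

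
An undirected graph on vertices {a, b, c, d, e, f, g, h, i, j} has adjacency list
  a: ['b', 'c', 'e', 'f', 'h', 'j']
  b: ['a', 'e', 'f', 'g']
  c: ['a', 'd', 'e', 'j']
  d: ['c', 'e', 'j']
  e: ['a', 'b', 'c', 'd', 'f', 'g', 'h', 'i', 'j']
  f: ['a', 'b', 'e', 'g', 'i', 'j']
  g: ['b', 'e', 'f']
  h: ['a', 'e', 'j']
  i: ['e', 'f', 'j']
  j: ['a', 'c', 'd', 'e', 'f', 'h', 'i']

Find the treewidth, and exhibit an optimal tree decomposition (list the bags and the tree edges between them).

Treewidth 3.
One such decomposition:
Bags: B1 = {a, e, f, j}  B2 = {a, c, e, j}  B3 = {a, b, e, f}  B4 = {c, d, e, j}  B5 = {a, e, h, j}  B6 = {e, f, i, j}  B7 = {b, e, f, g}
Tree: B1–B2, B1–B3, B2–B4, B1–B5, B1–B6, B3–B7

The largest bag has 4 vertices, giving width 3; this decomposition certifies tw(G) ≤ 3. For the lower bound, the 4 vertices {b, e, f, g} are pairwise adjacent, and any tree decomposition puts a clique entirely inside one bag — forcing width ≥ 3. Therefore the treewidth is 3.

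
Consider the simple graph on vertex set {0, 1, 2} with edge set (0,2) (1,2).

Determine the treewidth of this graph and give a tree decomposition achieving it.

Every bag has size at most 2, so the width is 2 − 1 = 1 and tw(G) ≤ 1. Since G has at least one edge (e.g. 2–0), it is not an edgeless graph, so tw(G) ≥ 1. The upper and lower bounds meet at 1, so that is the treewidth.

Treewidth 1.
One optimal decomposition is:
Bags: B1 = {0, 2}  B2 = {1, 2}
Tree: B1–B2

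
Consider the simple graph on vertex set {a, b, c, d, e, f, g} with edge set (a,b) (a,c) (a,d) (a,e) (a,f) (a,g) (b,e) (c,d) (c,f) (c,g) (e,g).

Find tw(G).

2

A width-2 tree decomposition is:
Bags: B1 = {a, c, d}  B2 = {a, c, g}  B3 = {a, e, g}  B4 = {a, b, e}  B5 = {a, c, f}
Tree: B1–B2, B2–B3, B3–B4, B1–B5
The largest bag has 3 vertices, giving width 2; this decomposition certifies tw(G) ≤ 2. Conversely, {a, e, g} is a clique of size 3, and the vertices of any clique must share a bag in every tree decomposition; so some bag has ≥ 3 vertices and tw(G) ≥ 2. Combining the bounds, tw(G) = 2.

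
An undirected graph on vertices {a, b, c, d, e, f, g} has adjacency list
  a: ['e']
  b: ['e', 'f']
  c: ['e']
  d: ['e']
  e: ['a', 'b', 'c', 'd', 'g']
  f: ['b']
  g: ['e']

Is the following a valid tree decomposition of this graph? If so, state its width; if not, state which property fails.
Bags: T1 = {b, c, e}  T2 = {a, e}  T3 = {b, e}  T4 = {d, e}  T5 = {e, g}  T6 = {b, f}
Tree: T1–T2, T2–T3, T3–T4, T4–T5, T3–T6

No — bags containing vertex b are not connected in the tree.

A tree decomposition must satisfy three properties: every vertex lies in some bag; for every edge, both endpoints lie together in some bag; and for every vertex, the bags containing it form a connected subtree. Here bags containing vertex b are not connected in the tree, so the decomposition is invalid.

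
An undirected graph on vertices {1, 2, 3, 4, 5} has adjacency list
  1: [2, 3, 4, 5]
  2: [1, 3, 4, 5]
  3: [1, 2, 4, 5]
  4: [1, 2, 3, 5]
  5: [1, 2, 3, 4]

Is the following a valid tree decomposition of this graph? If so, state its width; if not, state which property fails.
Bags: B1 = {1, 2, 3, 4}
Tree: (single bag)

A tree decomposition must satisfy three properties: every vertex lies in some bag; for every edge, both endpoints lie together in some bag; and for every vertex, the bags containing it form a connected subtree. Here vertex 5 appears in no bag, so the decomposition is invalid.

No — vertex 5 appears in no bag.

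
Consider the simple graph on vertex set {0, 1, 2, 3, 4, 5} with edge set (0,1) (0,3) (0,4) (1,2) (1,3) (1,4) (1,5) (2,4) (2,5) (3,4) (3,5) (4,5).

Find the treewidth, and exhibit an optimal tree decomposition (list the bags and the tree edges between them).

The largest bag has 4 vertices, giving width 3; this decomposition certifies tw(G) ≤ 3. On the other hand G contains the 4-clique {1, 2, 4, 5}. A clique must lie in a single bag of any decomposition, so no decomposition can have width below 3. Hence tw(G) = 3 exactly.

Treewidth 3.
One such decomposition:
Bags: B1 = {1, 3, 4, 5}  B2 = {1, 2, 4, 5}  B3 = {0, 1, 3, 4}
Tree: B1–B2, B1–B3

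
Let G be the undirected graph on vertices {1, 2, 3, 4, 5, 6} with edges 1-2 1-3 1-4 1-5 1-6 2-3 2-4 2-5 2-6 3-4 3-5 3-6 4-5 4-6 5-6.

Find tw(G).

5

A width-5 tree decomposition is:
Bags: B1 = {1, 2, 3, 4, 5, 6}
Tree: (single bag)
With just one bag of size 6, the width is 6 − 1 = 5, so tw(G) ≤ 5. For the lower bound, the 6 vertices {1, 2, 3, 4, 5, 6} are pairwise adjacent, and any tree decomposition puts a clique entirely inside one bag — forcing width ≥ 5. The upper and lower bounds meet at 5, so that is the treewidth.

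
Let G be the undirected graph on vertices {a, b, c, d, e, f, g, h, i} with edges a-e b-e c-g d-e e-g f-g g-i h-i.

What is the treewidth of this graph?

1

A width-1 tree decomposition is:
Bags: B1 = {e, g}  B2 = {f, g}  B3 = {a, e}  B4 = {c, g}  B5 = {d, e}  B6 = {b, e}  B7 = {g, i}  B8 = {h, i}
Tree: B1–B2, B1–B3, B2–B4, B3–B5, B1–B6, B2–B7, B7–B8
Every bag has size at most 2, so the width is 2 − 1 = 1 and tw(G) ≤ 1. Any graph with an edge has treewidth ≥ 1, and G has the edge e–g. Hence tw(G) = 1 exactly.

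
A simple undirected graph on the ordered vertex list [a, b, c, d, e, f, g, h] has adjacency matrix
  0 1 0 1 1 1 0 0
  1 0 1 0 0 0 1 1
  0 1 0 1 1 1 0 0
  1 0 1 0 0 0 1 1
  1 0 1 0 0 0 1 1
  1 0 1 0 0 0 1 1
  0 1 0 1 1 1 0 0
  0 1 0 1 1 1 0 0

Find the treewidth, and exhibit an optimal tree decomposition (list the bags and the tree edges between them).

Every bag has size at most 5, so the width is 5 − 1 = 4 and tw(G) ≤ 4. For the lower bound: the 5 vertex sets {e,h}, {a,d}, {b,g}, {f}, {c} are disjoint, each induces a connected subgraph, and every pair is joined by at least one edge of G. Contracting each set to a single vertex therefore yields K_{5} as a minor, and since treewidth is minor-monotone, tw(G) ≥ tw(K_{5}) = 4. Combining the bounds, tw(G) = 4.

Treewidth 4.
One optimal decomposition is:
Bags: B1 = {b, d, e, f, h}  B2 = {a, b, d, e, f}  B3 = {b, d, e, f, g}  B4 = {b, c, d, e, f}
Tree: B1–B2, B2–B3, B3–B4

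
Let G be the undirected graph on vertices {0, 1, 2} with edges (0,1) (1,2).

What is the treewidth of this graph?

1

A width-1 tree decomposition is:
Bags: B1 = {1, 2}  B2 = {0, 1}
Tree: B1–B2
Every bag has size at most 2, so the width is 2 − 1 = 1 and tw(G) ≤ 1. Since G has at least one edge (e.g. 1–2), it is not an edgeless graph, so tw(G) ≥ 1. Therefore the treewidth is 1.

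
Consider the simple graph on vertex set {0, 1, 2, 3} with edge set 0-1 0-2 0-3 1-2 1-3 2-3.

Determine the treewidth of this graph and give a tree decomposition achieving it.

Treewidth 3.
Bags: B1 = {0, 1, 2, 3}
Tree: (single bag)

A single bag containing all 4 vertices is trivially a valid decomposition of width 3. For the lower bound, the 4 vertices {0, 1, 2, 3} are pairwise adjacent, and any tree decomposition puts a clique entirely inside one bag — forcing width ≥ 3. Hence tw(G) = 3 exactly.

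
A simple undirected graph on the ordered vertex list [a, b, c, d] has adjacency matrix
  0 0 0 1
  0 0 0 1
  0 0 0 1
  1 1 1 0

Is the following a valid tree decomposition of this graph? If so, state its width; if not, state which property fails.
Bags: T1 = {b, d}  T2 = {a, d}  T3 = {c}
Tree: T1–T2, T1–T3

No — edge (d,c) lies in no bag.

A tree decomposition must satisfy three properties: every vertex lies in some bag; for every edge, both endpoints lie together in some bag; and for every vertex, the bags containing it form a connected subtree. Here edge (d,c) lies in no bag, so the decomposition is invalid.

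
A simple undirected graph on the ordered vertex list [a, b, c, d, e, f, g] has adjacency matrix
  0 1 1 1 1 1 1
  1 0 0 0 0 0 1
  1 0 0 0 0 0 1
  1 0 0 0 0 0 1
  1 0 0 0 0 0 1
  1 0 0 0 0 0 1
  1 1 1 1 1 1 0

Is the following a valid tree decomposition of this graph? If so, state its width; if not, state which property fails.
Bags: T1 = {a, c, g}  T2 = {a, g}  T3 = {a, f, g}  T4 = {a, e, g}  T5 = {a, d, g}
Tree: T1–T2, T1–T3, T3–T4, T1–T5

No — vertex b appears in no bag.

A tree decomposition must satisfy three properties: every vertex lies in some bag; for every edge, both endpoints lie together in some bag; and for every vertex, the bags containing it form a connected subtree. Here vertex b appears in no bag, so the decomposition is invalid.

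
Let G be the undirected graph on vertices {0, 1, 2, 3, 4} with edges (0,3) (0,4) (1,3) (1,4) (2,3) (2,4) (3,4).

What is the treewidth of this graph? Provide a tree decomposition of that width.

Each bag holds 3 vertices, so the decomposition has width 2, which upper-bounds the treewidth. Conversely, {0, 3, 4} is a clique of size 3, and the vertices of any clique must share a bag in every tree decomposition; so some bag has ≥ 3 vertices and tw(G) ≥ 2. Hence tw(G) = 2 exactly.

Treewidth 2.
Bags: B1 = {1, 3, 4}  B2 = {2, 3, 4}  B3 = {0, 3, 4}
Tree: B1–B2, B1–B3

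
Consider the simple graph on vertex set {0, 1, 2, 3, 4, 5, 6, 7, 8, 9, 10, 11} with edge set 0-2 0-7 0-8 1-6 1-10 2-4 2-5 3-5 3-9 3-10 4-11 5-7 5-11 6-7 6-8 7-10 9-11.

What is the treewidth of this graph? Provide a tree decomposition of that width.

The largest bag has 4 vertices, giving width 3; this decomposition certifies tw(G) ≤ 3. For the lower bound: the 4 vertex sets {1,6,8}, {10}, {7}, {0,2,3,5} are disjoint, each induces a connected subgraph, and every pair is joined by at least one edge of G. Contracting each set to a single vertex therefore yields K_{4} as a minor, and since treewidth is minor-monotone, tw(G) ≥ tw(K_{4}) = 3. Hence tw(G) = 3 exactly.

Treewidth 3.
One such decomposition:
Bags: B1 = {1, 6, 8, 10}  B2 = {6, 7, 8, 10}  B3 = {0, 7, 8, 10}  B4 = {0, 3, 7, 10}  B5 = {0, 3, 5, 7}  B6 = {0, 2, 3, 5}  B7 = {2, 3, 5, 9}  B8 = {2, 5, 9, 11}  B9 = {2, 4, 9, 11}
Tree: B1–B2, B2–B3, B3–B4, B4–B5, B5–B6, B6–B7, B7–B8, B8–B9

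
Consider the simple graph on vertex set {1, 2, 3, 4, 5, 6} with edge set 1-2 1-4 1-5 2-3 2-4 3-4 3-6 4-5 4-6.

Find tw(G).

2

A width-2 tree decomposition is:
Bags: B1 = {2, 3, 4}  B2 = {3, 4, 6}  B3 = {1, 2, 4}  B4 = {1, 4, 5}
Tree: B1–B2, B1–B3, B3–B4
Every bag has size at most 3, so the width is 3 − 1 = 2 and tw(G) ≤ 2. For the lower bound, the 3 vertices {1, 2, 4} are pairwise adjacent, and any tree decomposition puts a clique entirely inside one bag — forcing width ≥ 2. Combining the bounds, tw(G) = 2.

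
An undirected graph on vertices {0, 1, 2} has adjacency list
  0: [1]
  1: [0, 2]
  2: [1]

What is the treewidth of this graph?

A width-1 tree decomposition is:
Bags: B1 = {1, 2}  B2 = {0, 1}
Tree: B1–B2
Every bag has size at most 2, so the width is 2 − 1 = 1 and tw(G) ≤ 1. G has an edge, so its treewidth is at least 1. Combining the bounds, tw(G) = 1.

1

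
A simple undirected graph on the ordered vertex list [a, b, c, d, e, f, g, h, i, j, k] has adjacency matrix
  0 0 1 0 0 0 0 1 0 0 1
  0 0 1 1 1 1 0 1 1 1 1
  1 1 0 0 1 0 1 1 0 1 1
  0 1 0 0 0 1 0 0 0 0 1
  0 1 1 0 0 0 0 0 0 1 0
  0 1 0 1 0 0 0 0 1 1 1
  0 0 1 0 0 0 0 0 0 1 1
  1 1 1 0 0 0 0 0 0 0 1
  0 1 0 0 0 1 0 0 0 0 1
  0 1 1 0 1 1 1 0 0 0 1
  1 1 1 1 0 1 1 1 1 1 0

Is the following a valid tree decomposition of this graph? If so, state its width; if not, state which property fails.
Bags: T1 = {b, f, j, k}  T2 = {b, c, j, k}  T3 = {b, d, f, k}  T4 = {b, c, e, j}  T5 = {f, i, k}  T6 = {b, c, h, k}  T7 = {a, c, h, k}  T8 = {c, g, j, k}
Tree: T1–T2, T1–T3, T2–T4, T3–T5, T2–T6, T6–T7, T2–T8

No — edge (b,i) lies in no bag.

A tree decomposition must satisfy three properties: every vertex lies in some bag; for every edge, both endpoints lie together in some bag; and for every vertex, the bags containing it form a connected subtree. Here edge (b,i) lies in no bag, so the decomposition is invalid.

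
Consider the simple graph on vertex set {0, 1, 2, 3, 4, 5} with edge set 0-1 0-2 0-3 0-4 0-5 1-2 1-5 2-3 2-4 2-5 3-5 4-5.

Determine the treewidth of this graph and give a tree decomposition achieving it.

Every bag has size at most 4, so the width is 4 − 1 = 3 and tw(G) ≤ 3. On the other hand G contains the 4-clique {0, 1, 2, 5}. A clique must lie in a single bag of any decomposition, so no decomposition can have width below 3. The upper and lower bounds meet at 3, so that is the treewidth.

Treewidth 3.
Bags: B1 = {0, 1, 2, 5}  B2 = {0, 2, 4, 5}  B3 = {0, 2, 3, 5}
Tree: B1–B2, B1–B3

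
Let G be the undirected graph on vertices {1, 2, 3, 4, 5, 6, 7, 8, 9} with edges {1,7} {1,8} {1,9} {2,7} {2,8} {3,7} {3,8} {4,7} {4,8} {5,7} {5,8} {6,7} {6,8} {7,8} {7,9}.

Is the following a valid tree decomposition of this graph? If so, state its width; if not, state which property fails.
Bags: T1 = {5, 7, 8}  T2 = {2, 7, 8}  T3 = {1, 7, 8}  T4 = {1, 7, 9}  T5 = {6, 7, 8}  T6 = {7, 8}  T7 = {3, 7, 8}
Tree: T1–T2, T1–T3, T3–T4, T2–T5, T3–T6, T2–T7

A tree decomposition must satisfy three properties: every vertex lies in some bag; for every edge, both endpoints lie together in some bag; and for every vertex, the bags containing it form a connected subtree. Here vertex 4 appears in no bag, so the decomposition is invalid.

No — vertex 4 appears in no bag.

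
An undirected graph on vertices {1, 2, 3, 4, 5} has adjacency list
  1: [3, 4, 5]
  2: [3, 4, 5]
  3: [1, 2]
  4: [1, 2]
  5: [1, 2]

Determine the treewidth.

A width-2 tree decomposition is:
Bags: B1 = {1, 2, 4}  B2 = {1, 2, 3}  B3 = {1, 2, 5}
Tree: B1–B2, B2–B3
Each bag holds 3 vertices, so the decomposition has width 2, which upper-bounds the treewidth. Since 2–4–1–3–2 is a cycle in G, G is not acyclic. Forests are exactly the graphs of treewidth ≤ 1, so tw(G) ≥ 2. Therefore the treewidth is 2.

2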